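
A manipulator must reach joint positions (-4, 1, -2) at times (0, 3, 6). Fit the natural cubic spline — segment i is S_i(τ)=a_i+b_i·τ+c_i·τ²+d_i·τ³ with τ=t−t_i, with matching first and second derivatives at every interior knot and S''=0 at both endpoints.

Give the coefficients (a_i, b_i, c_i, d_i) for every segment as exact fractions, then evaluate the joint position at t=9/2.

  seg 0: a=-4 b=7/3 c=0 d=-2/27
  seg 1: a=1 b=1/3 c=-2/3 d=2/27
S(9/2) = 1/4

Δ: Δ0=5/3, Δ1=-1
row 1: diag=12, rhs=-16; c'=1/4, d'=-4/3
back: M1=-4/3
M: M0=0, M1=-4/3, M2=0
seg 0: a=-4, c=M0/2=0, d=(M1−M0)/(6·3)=-2/27, b=Δ0−h0·(2M0+M1)/6=7/3
seg 1: a=1, c=M1/2=-2/3, d=(M2−M1)/(6·3)=2/27, b=Δ1−h1·(2M1+M2)/6=1/3
t_q=9/2 → seg 1, τ=3/2; S=1+1/3·τ+-2/3·τ²+2/27·τ³=1/4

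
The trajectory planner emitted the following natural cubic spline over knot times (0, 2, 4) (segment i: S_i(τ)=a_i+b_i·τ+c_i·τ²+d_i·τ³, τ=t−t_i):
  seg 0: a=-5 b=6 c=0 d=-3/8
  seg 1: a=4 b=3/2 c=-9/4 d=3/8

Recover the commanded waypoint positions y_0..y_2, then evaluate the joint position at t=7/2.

y_0 = S_0(0) = a_0 = -5
y_1 = S_1(0) = a_1 = 4
y_2 = S_1(2) = 1
t_q=7/2 is in segment 1 (τ=3/2); S_1(τ)=157/64

y_0=-5 y_1=4 y_2=1
S(7/2) = 157/64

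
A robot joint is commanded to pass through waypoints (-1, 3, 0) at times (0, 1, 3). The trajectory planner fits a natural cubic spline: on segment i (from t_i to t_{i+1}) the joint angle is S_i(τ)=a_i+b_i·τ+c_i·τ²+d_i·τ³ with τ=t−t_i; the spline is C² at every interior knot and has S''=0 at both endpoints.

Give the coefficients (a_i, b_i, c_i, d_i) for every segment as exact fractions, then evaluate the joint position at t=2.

  seg 0: a=-1 b=59/12 c=0 d=-11/12
  seg 1: a=3 b=13/6 c=-11/4 d=11/24
S(2) = 23/8

Δ: Δ0=4, Δ1=-3/2
row 1: diag=6, rhs=-33; c'=1/3, d'=-11/2
back: M1=-11/2
M: M0=0, M1=-11/2, M2=0
seg 0: a=-1, c=M0/2=0, d=(M1−M0)/(6·1)=-11/12, b=Δ0−h0·(2M0+M1)/6=59/12
seg 1: a=3, c=M1/2=-11/4, d=(M2−M1)/(6·2)=11/24, b=Δ1−h1·(2M1+M2)/6=13/6
t_q=2 → seg 1, τ=1; S=3+13/6·τ+-11/4·τ²+11/24·τ³=23/8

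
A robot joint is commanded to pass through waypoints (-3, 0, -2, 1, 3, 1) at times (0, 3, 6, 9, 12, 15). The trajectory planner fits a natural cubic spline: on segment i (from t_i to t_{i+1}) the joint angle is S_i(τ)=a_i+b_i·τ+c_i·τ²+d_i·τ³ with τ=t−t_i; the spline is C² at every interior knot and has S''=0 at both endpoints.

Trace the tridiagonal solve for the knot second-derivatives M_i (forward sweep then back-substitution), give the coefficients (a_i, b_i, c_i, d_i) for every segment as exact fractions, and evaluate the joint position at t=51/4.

Δ: Δ0=1, Δ1=-2/3, Δ2=1, Δ3=2/3, Δ4=-2/3
row 1: diag=12, rhs=-10; c'=1/4, d'=-5/6
row 2: denom=12−3·1/4=45/4; d'=(10−3·-5/6)/(45/4)=10/9
row 3: denom=12−3·4/15=56/5; d'=(-2−3·10/9)/(56/5)=-10/21
row 4: denom=12−3·15/56=627/56; d'=(-8−3·-10/21)/(627/56)=-368/627
back: M4=-368/627
back: M3=-10/21−15/56·-368/627=-200/627
back: M2=10/9−4/15·-200/627=250/209
back: M1=-5/6−1/4·250/209=-710/627
M: M0=0, M1=-710/627, M2=250/209, M3=-200/627, M4=-368/627, M5=0
seg 0: a=-3, c=M0/2=0, d=(M1−M0)/(6·3)=-355/5643, b=Δ0−h0·(2M0+M1)/6=982/627
seg 1: a=0, c=M1/2=-355/627, d=(M2−M1)/(6·3)=730/5643, b=Δ1−h1·(2M1+M2)/6=-83/627
seg 2: a=-2, c=M2/2=125/209, d=(M3−M2)/(6·3)=-25/297, b=Δ2−h2·(2M2+M3)/6=-23/627
seg 3: a=1, c=M3/2=-100/627, d=(M4−M3)/(6·3)=-28/1881, b=Δ3−h3·(2M3+M4)/6=802/627
seg 4: a=3, c=M4/2=-184/627, d=(M5−M4)/(6·3)=184/5643, b=Δ4−h4·(2M4+M5)/6=-50/627
t_q=51/4 → seg 4, τ=3/4; S=3+-50/627·τ+-184/627·τ²+184/5643·τ³=4663/1672

  seg 0: a=-3 b=982/627 c=0 d=-355/5643
  seg 1: a=0 b=-83/627 c=-355/627 d=730/5643
  seg 2: a=-2 b=-23/627 c=125/209 d=-25/297
  seg 3: a=1 b=802/627 c=-100/627 d=-28/1881
  seg 4: a=3 b=-50/627 c=-184/627 d=184/5643
S(51/4) = 4663/1672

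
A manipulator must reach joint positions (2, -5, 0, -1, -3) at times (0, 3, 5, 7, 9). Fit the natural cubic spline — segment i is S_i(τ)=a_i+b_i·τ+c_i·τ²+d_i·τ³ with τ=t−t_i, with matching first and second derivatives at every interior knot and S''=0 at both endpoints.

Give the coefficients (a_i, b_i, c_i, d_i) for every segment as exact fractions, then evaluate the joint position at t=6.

  seg 0: a=2 b=-875/213 c=0 d=14/71
  seg 1: a=-5 b=259/213 c=126/71 d=-965/1704
  seg 2: a=0 b=647/426 c=-461/284 d=523/1704
  seg 3: a=-1 b=-275/213 c=31/142 d=-31/852
S(6) = 115/568

Δ: Δ0=-7/3, Δ1=5/2, Δ2=-1/2, Δ3=-1
row 1: diag=10, rhs=29; c'=1/5, d'=29/10
row 2: denom=8−2·1/5=38/5; d'=(-18−2·29/10)/(38/5)=-119/38
row 3: denom=8−2·5/19=142/19; d'=(-3−2·-119/38)/(142/19)=31/71
back: M3=31/71
back: M2=-119/38−5/19·31/71=-461/142
back: M1=29/10−1/5·-461/142=252/71
M: M0=0, M1=252/71, M2=-461/142, M3=31/71, M4=0
seg 0: a=2, c=M0/2=0, d=(M1−M0)/(6·3)=14/71, b=Δ0−h0·(2M0+M1)/6=-875/213
seg 1: a=-5, c=M1/2=126/71, d=(M2−M1)/(6·2)=-965/1704, b=Δ1−h1·(2M1+M2)/6=259/213
seg 2: a=0, c=M2/2=-461/284, d=(M3−M2)/(6·2)=523/1704, b=Δ2−h2·(2M2+M3)/6=647/426
seg 3: a=-1, c=M3/2=31/142, d=(M4−M3)/(6·2)=-31/852, b=Δ3−h3·(2M3+M4)/6=-275/213
t_q=6 → seg 2, τ=1; S=0+647/426·τ+-461/284·τ²+523/1704·τ³=115/568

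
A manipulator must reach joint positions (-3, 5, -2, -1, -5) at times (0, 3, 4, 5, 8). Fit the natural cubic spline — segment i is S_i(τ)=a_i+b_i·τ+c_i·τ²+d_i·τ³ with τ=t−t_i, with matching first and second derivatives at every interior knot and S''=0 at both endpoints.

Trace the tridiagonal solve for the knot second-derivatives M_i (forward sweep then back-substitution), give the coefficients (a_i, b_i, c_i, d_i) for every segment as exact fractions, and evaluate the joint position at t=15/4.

  seg 0: a=-3 b=869/120 c=0 d=-61/120
  seg 1: a=5 b=-389/60 c=-183/40 d=487/120
  seg 2: a=-2 b=-83/24 c=38/5 d=-377/120
  seg 3: a=-1 b=139/60 c=-73/40 d=73/360
S(15/4) = -1853/2560

Δ: Δ0=8/3, Δ1=-7, Δ2=1, Δ3=-4/3
row 1: diag=8, rhs=-58; c'=1/8, d'=-29/4
row 2: denom=4−1·1/8=31/8; d'=(48−1·-29/4)/(31/8)=442/31
row 3: denom=8−1·8/31=240/31; d'=(-14−1·442/31)/(240/31)=-73/20
back: M3=-73/20
back: M2=442/31−8/31·-73/20=76/5
back: M1=-29/4−1/8·76/5=-183/20
M: M0=0, M1=-183/20, M2=76/5, M3=-73/20, M4=0
seg 0: a=-3, c=M0/2=0, d=(M1−M0)/(6·3)=-61/120, b=Δ0−h0·(2M0+M1)/6=869/120
seg 1: a=5, c=M1/2=-183/40, d=(M2−M1)/(6·1)=487/120, b=Δ1−h1·(2M1+M2)/6=-389/60
seg 2: a=-2, c=M2/2=38/5, d=(M3−M2)/(6·1)=-377/120, b=Δ2−h2·(2M2+M3)/6=-83/24
seg 3: a=-1, c=M3/2=-73/40, d=(M4−M3)/(6·3)=73/360, b=Δ3−h3·(2M3+M4)/6=139/60
t_q=15/4 → seg 1, τ=3/4; S=5+-389/60·τ+-183/40·τ²+487/120·τ³=-1853/2560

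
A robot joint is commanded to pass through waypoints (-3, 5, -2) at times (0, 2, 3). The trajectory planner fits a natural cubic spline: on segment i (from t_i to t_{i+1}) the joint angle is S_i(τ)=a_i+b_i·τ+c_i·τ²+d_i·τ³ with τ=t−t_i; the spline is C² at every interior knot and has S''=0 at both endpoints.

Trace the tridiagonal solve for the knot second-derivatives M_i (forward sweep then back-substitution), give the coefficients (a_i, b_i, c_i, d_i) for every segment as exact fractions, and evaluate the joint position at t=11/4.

  seg 0: a=-3 b=23/3 c=0 d=-11/12
  seg 1: a=5 b=-10/3 c=-11/2 d=11/6
S(11/4) = 23/128

Δ: Δ0=4, Δ1=-7
row 1: diag=6, rhs=-66; c'=1/6, d'=-11
back: M1=-11
M: M0=0, M1=-11, M2=0
seg 0: a=-3, c=M0/2=0, d=(M1−M0)/(6·2)=-11/12, b=Δ0−h0·(2M0+M1)/6=23/3
seg 1: a=5, c=M1/2=-11/2, d=(M2−M1)/(6·1)=11/6, b=Δ1−h1·(2M1+M2)/6=-10/3
t_q=11/4 → seg 1, τ=3/4; S=5+-10/3·τ+-11/2·τ²+11/6·τ³=23/128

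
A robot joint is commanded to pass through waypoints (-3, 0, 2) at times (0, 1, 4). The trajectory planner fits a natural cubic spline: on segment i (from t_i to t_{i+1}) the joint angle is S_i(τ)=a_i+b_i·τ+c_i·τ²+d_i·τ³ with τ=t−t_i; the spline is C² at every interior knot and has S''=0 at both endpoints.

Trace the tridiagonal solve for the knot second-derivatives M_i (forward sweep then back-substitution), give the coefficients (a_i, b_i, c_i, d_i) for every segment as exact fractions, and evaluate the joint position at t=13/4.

  seg 0: a=-3 b=79/24 c=0 d=-7/24
  seg 1: a=0 b=29/12 c=-7/8 d=7/72
S(13/4) = 1083/512

Δ: Δ0=3, Δ1=2/3
row 1: diag=8, rhs=-14; c'=3/8, d'=-7/4
back: M1=-7/4
M: M0=0, M1=-7/4, M2=0
seg 0: a=-3, c=M0/2=0, d=(M1−M0)/(6·1)=-7/24, b=Δ0−h0·(2M0+M1)/6=79/24
seg 1: a=0, c=M1/2=-7/8, d=(M2−M1)/(6·3)=7/72, b=Δ1−h1·(2M1+M2)/6=29/12
t_q=13/4 → seg 1, τ=9/4; S=0+29/12·τ+-7/8·τ²+7/72·τ³=1083/512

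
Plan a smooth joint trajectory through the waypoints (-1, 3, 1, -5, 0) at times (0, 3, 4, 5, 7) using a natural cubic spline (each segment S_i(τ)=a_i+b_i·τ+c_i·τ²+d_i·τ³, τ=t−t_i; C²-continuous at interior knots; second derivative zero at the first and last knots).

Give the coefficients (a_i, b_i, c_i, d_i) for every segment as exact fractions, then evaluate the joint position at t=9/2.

Δ: Δ0=4/3, Δ1=-2, Δ2=-6, Δ3=5/2
row 1: diag=8, rhs=-20; c'=1/8, d'=-5/2
row 2: denom=4−1·1/8=31/8; d'=(-24−1·-5/2)/(31/8)=-172/31
row 3: denom=6−1·8/31=178/31; d'=(51−1·-172/31)/(178/31)=1753/178
back: M3=1753/178
back: M2=-172/31−8/31·1753/178=-720/89
back: M1=-5/2−1/8·-720/89=-265/178
M: M0=0, M1=-265/178, M2=-720/89, M3=1753/178, M4=0
seg 0: a=-1, c=M0/2=0, d=(M1−M0)/(6·3)=-265/3204, b=Δ0−h0·(2M0+M1)/6=2219/1068
seg 1: a=3, c=M1/2=-265/356, d=(M2−M1)/(6·1)=-1175/1068, b=Δ1−h1·(2M1+M2)/6=-83/534
seg 2: a=1, c=M2/2=-360/89, d=(M3−M2)/(6·1)=3193/1068, b=Δ2−h2·(2M2+M3)/6=-5281/1068
seg 3: a=-5, c=M3/2=1753/356, d=(M4−M3)/(6·2)=-1753/2136, b=Δ3−h3·(2M3+M4)/6=-2171/534
t_q=9/2 → seg 2, τ=1/2; S=1+-5281/1068·τ+-360/89·τ²+3193/1068·τ³=-6009/2848

  seg 0: a=-1 b=2219/1068 c=0 d=-265/3204
  seg 1: a=3 b=-83/534 c=-265/356 d=-1175/1068
  seg 2: a=1 b=-5281/1068 c=-360/89 d=3193/1068
  seg 3: a=-5 b=-2171/534 c=1753/356 d=-1753/2136
S(9/2) = -6009/2848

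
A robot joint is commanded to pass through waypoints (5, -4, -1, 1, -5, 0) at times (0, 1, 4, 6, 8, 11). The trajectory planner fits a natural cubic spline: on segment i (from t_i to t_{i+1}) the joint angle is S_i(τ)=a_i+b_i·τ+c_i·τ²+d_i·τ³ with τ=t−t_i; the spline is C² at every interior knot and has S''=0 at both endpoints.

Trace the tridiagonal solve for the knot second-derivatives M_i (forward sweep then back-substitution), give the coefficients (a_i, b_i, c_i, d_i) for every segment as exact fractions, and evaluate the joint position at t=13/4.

  seg 0: a=5 b=-13147/1269 c=0 d=1726/1269
  seg 1: a=-4 b=-7969/1269 c=1726/423 d=-6296/11421
  seg 2: a=-1 b=4211/1269 c=-1118/1269 d=-353/2538
  seg 3: a=1 b=-793/423 c=-2177/1269 d=1463/2538
  seg 4: a=-5 b=-2309/1269 c=2212/1269 d=-2212/11421
S(13/4) = -529/141

Δ: Δ0=-9, Δ1=1, Δ2=1, Δ3=-3, Δ4=5/3
row 1: diag=8, rhs=60; c'=3/8, d'=15/2
row 2: denom=10−3·3/8=71/8; d'=(0−3·15/2)/(71/8)=-180/71
row 3: denom=8−2·16/71=536/71; d'=(-24−2·-180/71)/(536/71)=-168/67
row 4: denom=10−2·71/268=1269/134; d'=(28−2·-168/67)/(1269/134)=4424/1269
back: M4=4424/1269
back: M3=-168/67−71/268·4424/1269=-4354/1269
back: M2=-180/71−16/71·-4354/1269=-2236/1269
back: M1=15/2−3/8·-2236/1269=3452/423
M: M0=0, M1=3452/423, M2=-2236/1269, M3=-4354/1269, M4=4424/1269, M5=0
seg 0: a=5, c=M0/2=0, d=(M1−M0)/(6·1)=1726/1269, b=Δ0−h0·(2M0+M1)/6=-13147/1269
seg 1: a=-4, c=M1/2=1726/423, d=(M2−M1)/(6·3)=-6296/11421, b=Δ1−h1·(2M1+M2)/6=-7969/1269
seg 2: a=-1, c=M2/2=-1118/1269, d=(M3−M2)/(6·2)=-353/2538, b=Δ2−h2·(2M2+M3)/6=4211/1269
seg 3: a=1, c=M3/2=-2177/1269, d=(M4−M3)/(6·2)=1463/2538, b=Δ3−h3·(2M3+M4)/6=-793/423
seg 4: a=-5, c=M4/2=2212/1269, d=(M5−M4)/(6·3)=-2212/11421, b=Δ4−h4·(2M4+M5)/6=-2309/1269
t_q=13/4 → seg 1, τ=9/4; S=-4+-7969/1269·τ+1726/423·τ²+-6296/11421·τ³=-529/141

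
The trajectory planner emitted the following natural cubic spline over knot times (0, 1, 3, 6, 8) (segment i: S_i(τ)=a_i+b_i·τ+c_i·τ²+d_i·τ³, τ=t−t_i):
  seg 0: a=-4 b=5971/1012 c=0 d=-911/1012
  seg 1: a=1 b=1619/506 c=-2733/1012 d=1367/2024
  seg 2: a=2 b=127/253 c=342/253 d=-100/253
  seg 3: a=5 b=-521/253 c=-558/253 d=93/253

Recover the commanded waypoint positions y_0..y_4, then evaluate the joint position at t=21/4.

y_0 = S_0(0) = a_0 = -4
y_1 = S_1(0) = a_1 = 1
y_2 = S_2(0) = a_2 = 2
y_3 = S_3(0) = a_3 = 5
y_4 = S_3(2) = -5
t_q=21/4 is in segment 2 (τ=9/4); S_2(τ)=22145/4048

y_0=-4 y_1=1 y_2=2 y_3=5 y_4=-5
S(21/4) = 22145/4048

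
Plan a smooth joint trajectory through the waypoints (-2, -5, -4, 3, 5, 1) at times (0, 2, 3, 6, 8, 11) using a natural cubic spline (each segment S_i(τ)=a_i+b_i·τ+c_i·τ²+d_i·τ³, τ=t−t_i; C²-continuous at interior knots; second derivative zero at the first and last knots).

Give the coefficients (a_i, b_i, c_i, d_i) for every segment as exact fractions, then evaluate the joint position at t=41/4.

Δ: Δ0=-3/2, Δ1=1, Δ2=7/3, Δ3=1, Δ4=-4/3
row 1: diag=6, rhs=15; c'=1/6, d'=5/2
row 2: denom=8−1·1/6=47/6; d'=(8−1·5/2)/(47/6)=33/47
row 3: denom=10−3·18/47=416/47; d'=(-8−3·33/47)/(416/47)=-475/416
row 4: denom=10−2·47/208=993/104; d'=(-14−2·-475/416)/(993/104)=-2437/1986
back: M4=-2437/1986
back: M3=-475/416−47/208·-2437/1986=-1717/1986
back: M2=33/47−18/47·-1717/1986=342/331
back: M1=5/2−1/6·342/331=1541/662
M: M0=0, M1=1541/662, M2=342/331, M3=-1717/1986, M4=-2437/1986, M5=0
seg 0: a=-2, c=M0/2=0, d=(M1−M0)/(6·2)=1541/7944, b=Δ0−h0·(2M0+M1)/6=-2260/993
seg 1: a=-5, c=M1/2=1541/1324, d=(M2−M1)/(6·1)=-857/3972, b=Δ1−h1·(2M1+M2)/6=103/1986
seg 2: a=-4, c=M2/2=171/331, d=(M3−M2)/(6·3)=-3769/35748, b=Δ2−h2·(2M2+M3)/6=6881/3972
seg 3: a=3, c=M3/2=-1717/3972, d=(M4−M3)/(6·2)=-10/331, b=Δ3−h3·(2M3+M4)/6=3943/1986
seg 4: a=5, c=M4/2=-2437/3972, d=(M5−M4)/(6·3)=2437/35748, b=Δ4−h4·(2M4+M5)/6=-211/1986
t_q=41/4 → seg 4, τ=9/4; S=5+-211/1986·τ+-2437/3972·τ²+2437/35748·τ³=206027/84736

  seg 0: a=-2 b=-2260/993 c=0 d=1541/7944
  seg 1: a=-5 b=103/1986 c=1541/1324 d=-857/3972
  seg 2: a=-4 b=6881/3972 c=171/331 d=-3769/35748
  seg 3: a=3 b=3943/1986 c=-1717/3972 d=-10/331
  seg 4: a=5 b=-211/1986 c=-2437/3972 d=2437/35748
S(41/4) = 206027/84736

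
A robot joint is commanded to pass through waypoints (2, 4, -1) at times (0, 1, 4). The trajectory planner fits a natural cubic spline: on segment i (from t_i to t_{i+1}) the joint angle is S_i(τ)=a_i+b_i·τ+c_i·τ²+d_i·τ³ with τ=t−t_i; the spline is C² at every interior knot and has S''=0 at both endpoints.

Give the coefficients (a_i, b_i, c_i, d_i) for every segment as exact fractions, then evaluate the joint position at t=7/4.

Δ: Δ0=2, Δ1=-5/3
row 1: diag=8, rhs=-22; c'=3/8, d'=-11/4
back: M1=-11/4
M: M0=0, M1=-11/4, M2=0
seg 0: a=2, c=M0/2=0, d=(M1−M0)/(6·1)=-11/24, b=Δ0−h0·(2M0+M1)/6=59/24
seg 1: a=4, c=M1/2=-11/8, d=(M2−M1)/(6·3)=11/72, b=Δ1−h1·(2M1+M2)/6=13/12
t_q=7/4 → seg 1, τ=3/4; S=4+13/12·τ+-11/8·τ²+11/72·τ³=2101/512

  seg 0: a=2 b=59/24 c=0 d=-11/24
  seg 1: a=4 b=13/12 c=-11/8 d=11/72
S(7/4) = 2101/512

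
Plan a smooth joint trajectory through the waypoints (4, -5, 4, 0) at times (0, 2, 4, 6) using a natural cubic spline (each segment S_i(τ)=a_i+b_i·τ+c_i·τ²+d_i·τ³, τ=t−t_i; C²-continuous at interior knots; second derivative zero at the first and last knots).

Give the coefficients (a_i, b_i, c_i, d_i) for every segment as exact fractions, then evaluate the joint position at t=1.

  seg 0: a=4 b=-22/3 c=0 d=17/24
  seg 1: a=-5 b=7/6 c=17/4 d=-31/24
  seg 2: a=4 b=8/3 c=-7/2 d=7/12
S(1) = -21/8

Δ: Δ0=-9/2, Δ1=9/2, Δ2=-2
row 1: diag=8, rhs=54; c'=1/4, d'=27/4
row 2: denom=8−2·1/4=15/2; d'=(-39−2·27/4)/(15/2)=-7
back: M2=-7
back: M1=27/4−1/4·-7=17/2
M: M0=0, M1=17/2, M2=-7, M3=0
seg 0: a=4, c=M0/2=0, d=(M1−M0)/(6·2)=17/24, b=Δ0−h0·(2M0+M1)/6=-22/3
seg 1: a=-5, c=M1/2=17/4, d=(M2−M1)/(6·2)=-31/24, b=Δ1−h1·(2M1+M2)/6=7/6
seg 2: a=4, c=M2/2=-7/2, d=(M3−M2)/(6·2)=7/12, b=Δ2−h2·(2M2+M3)/6=8/3
t_q=1 → seg 0, τ=1; S=4+-22/3·τ+0·τ²+17/24·τ³=-21/8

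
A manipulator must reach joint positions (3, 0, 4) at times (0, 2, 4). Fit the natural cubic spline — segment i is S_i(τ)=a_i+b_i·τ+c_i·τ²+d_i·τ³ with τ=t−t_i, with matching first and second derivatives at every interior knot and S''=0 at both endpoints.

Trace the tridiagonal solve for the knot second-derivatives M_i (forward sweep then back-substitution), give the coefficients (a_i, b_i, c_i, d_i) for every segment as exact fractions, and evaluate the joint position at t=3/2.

Δ: Δ0=-3/2, Δ1=2
row 1: diag=8, rhs=21; c'=1/4, d'=21/8
back: M1=21/8
M: M0=0, M1=21/8, M2=0
seg 0: a=3, c=M0/2=0, d=(M1−M0)/(6·2)=7/32, b=Δ0−h0·(2M0+M1)/6=-19/8
seg 1: a=0, c=M1/2=21/16, d=(M2−M1)/(6·2)=-7/32, b=Δ1−h1·(2M1+M2)/6=1/4
t_q=3/2 → seg 0, τ=3/2; S=3+-19/8·τ+0·τ²+7/32·τ³=45/256

  seg 0: a=3 b=-19/8 c=0 d=7/32
  seg 1: a=0 b=1/4 c=21/16 d=-7/32
S(3/2) = 45/256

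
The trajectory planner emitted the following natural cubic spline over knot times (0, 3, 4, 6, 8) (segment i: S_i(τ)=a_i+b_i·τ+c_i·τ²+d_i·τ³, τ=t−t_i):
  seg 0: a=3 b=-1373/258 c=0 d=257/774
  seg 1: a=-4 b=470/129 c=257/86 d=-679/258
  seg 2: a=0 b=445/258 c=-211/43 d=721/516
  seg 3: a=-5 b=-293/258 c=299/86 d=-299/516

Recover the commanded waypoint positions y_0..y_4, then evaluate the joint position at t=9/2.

y_0 = S_0(0) = a_0 = 3
y_1 = S_1(0) = a_1 = -4
y_2 = S_2(0) = a_2 = 0
y_3 = S_3(0) = a_3 = -5
y_4 = S_3(2) = 2
t_q=9/2 is in segment 2 (τ=1/2); S_2(τ)=-261/1376

y_0=3 y_1=-4 y_2=0 y_3=-5 y_4=2
S(9/2) = -261/1376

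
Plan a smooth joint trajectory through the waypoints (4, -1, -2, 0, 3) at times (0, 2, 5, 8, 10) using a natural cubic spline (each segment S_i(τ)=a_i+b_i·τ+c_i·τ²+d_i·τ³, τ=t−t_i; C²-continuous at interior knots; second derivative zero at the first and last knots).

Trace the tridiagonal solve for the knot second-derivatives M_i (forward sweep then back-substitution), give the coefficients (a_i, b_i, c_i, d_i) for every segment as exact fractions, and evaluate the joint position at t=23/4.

Δ: Δ0=-5/2, Δ1=-1/3, Δ2=2/3, Δ3=3/2
row 1: diag=10, rhs=13; c'=3/10, d'=13/10
row 2: denom=12−3·3/10=111/10; d'=(6−3·13/10)/(111/10)=7/37
row 3: denom=10−3·10/37=340/37; d'=(5−3·7/37)/(340/37)=41/85
back: M3=41/85
back: M2=7/37−10/37·41/85=1/17
back: M1=13/10−3/10·1/17=109/85
M: M0=0, M1=109/85, M2=1/17, M3=41/85, M4=0
seg 0: a=4, c=M0/2=0, d=(M1−M0)/(6·2)=109/1020, b=Δ0−h0·(2M0+M1)/6=-1493/510
seg 1: a=-1, c=M1/2=109/170, d=(M2−M1)/(6·3)=-52/765, b=Δ1−h1·(2M1+M2)/6=-839/510
seg 2: a=-2, c=M2/2=1/34, d=(M3−M2)/(6·3)=2/85, b=Δ2−h2·(2M2+M3)/6=11/30
seg 3: a=0, c=M3/2=41/170, d=(M4−M3)/(6·2)=-41/1020, b=Δ3−h3·(2M3+M4)/6=601/510
t_q=23/4 → seg 2, τ=3/4; S=-2+11/30·τ+1/34·τ²+2/85·τ³=-231/136

  seg 0: a=4 b=-1493/510 c=0 d=109/1020
  seg 1: a=-1 b=-839/510 c=109/170 d=-52/765
  seg 2: a=-2 b=11/30 c=1/34 d=2/85
  seg 3: a=0 b=601/510 c=41/170 d=-41/1020
S(23/4) = -231/136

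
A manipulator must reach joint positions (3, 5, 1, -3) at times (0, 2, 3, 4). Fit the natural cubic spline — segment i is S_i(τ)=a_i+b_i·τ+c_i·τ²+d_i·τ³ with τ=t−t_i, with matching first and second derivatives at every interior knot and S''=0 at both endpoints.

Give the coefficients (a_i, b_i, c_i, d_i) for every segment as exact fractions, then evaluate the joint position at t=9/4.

  seg 0: a=3 b=63/23 c=0 d=-10/23
  seg 1: a=5 b=-57/23 c=-60/23 d=25/23
  seg 2: a=1 b=-102/23 c=15/23 d=-5/23
S(9/4) = 271/64

Δ: Δ0=1, Δ1=-4, Δ2=-4
row 1: diag=6, rhs=-30; c'=1/6, d'=-5
row 2: denom=4−1·1/6=23/6; d'=(0−1·-5)/(23/6)=30/23
back: M2=30/23
back: M1=-5−1/6·30/23=-120/23
M: M0=0, M1=-120/23, M2=30/23, M3=0
seg 0: a=3, c=M0/2=0, d=(M1−M0)/(6·2)=-10/23, b=Δ0−h0·(2M0+M1)/6=63/23
seg 1: a=5, c=M1/2=-60/23, d=(M2−M1)/(6·1)=25/23, b=Δ1−h1·(2M1+M2)/6=-57/23
seg 2: a=1, c=M2/2=15/23, d=(M3−M2)/(6·1)=-5/23, b=Δ2−h2·(2M2+M3)/6=-102/23
t_q=9/4 → seg 1, τ=1/4; S=5+-57/23·τ+-60/23·τ²+25/23·τ³=271/64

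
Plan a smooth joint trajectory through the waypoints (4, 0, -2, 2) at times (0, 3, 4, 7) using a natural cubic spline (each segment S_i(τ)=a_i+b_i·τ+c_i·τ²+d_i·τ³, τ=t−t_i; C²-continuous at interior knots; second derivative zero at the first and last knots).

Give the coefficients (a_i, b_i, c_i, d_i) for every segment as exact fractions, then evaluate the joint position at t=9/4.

  seg 0: a=4 b=-58/63 c=0 d=-26/567
  seg 1: a=0 b=-136/63 c=-26/63 d=4/7
  seg 2: a=-2 b=-80/63 c=82/63 d=-82/567
S(9/4) = 45/32

Δ: Δ0=-4/3, Δ1=-2, Δ2=4/3
row 1: diag=8, rhs=-4; c'=1/8, d'=-1/2
row 2: denom=8−1·1/8=63/8; d'=(20−1·-1/2)/(63/8)=164/63
back: M2=164/63
back: M1=-1/2−1/8·164/63=-52/63
M: M0=0, M1=-52/63, M2=164/63, M3=0
seg 0: a=4, c=M0/2=0, d=(M1−M0)/(6·3)=-26/567, b=Δ0−h0·(2M0+M1)/6=-58/63
seg 1: a=0, c=M1/2=-26/63, d=(M2−M1)/(6·1)=4/7, b=Δ1−h1·(2M1+M2)/6=-136/63
seg 2: a=-2, c=M2/2=82/63, d=(M3−M2)/(6·3)=-82/567, b=Δ2−h2·(2M2+M3)/6=-80/63
t_q=9/4 → seg 0, τ=9/4; S=4+-58/63·τ+0·τ²+-26/567·τ³=45/32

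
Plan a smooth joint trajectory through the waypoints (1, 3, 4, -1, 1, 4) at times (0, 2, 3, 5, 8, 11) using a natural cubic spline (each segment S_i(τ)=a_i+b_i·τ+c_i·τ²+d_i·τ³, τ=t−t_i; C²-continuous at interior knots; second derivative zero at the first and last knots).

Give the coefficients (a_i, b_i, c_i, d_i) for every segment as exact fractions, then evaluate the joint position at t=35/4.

  seg 0: a=1 b=2672/3597 c=0 d=925/14388
  seg 1: a=3 b=5447/3597 c=925/2398 d=-6475/7194
  seg 2: a=4 b=-271/654 c=-2775/1199 d=2287/3597
  seg 3: a=-1 b=-14693/7194 c=1799/1199 d=-12893/64746
  seg 4: a=1 b=5696/3597 c=-2099/7194 d=2099/64746
S(35/4) = 312655/153472

Δ: Δ0=1, Δ1=1, Δ2=-5/2, Δ3=2/3, Δ4=1
row 1: diag=6, rhs=0; c'=1/6, d'=0
row 2: denom=6−1·1/6=35/6; d'=(-21−1·0)/(35/6)=-18/5
row 3: denom=10−2·12/35=326/35; d'=(19−2·-18/5)/(326/35)=917/326
row 4: denom=12−3·105/326=3597/326; d'=(2−3·917/326)/(3597/326)=-2099/3597
back: M4=-2099/3597
back: M3=917/326−105/326·-2099/3597=3598/1199
back: M2=-18/5−12/35·3598/1199=-5550/1199
back: M1=0−1/6·-5550/1199=925/1199
M: M0=0, M1=925/1199, M2=-5550/1199, M3=3598/1199, M4=-2099/3597, M5=0
seg 0: a=1, c=M0/2=0, d=(M1−M0)/(6·2)=925/14388, b=Δ0−h0·(2M0+M1)/6=2672/3597
seg 1: a=3, c=M1/2=925/2398, d=(M2−M1)/(6·1)=-6475/7194, b=Δ1−h1·(2M1+M2)/6=5447/3597
seg 2: a=4, c=M2/2=-2775/1199, d=(M3−M2)/(6·2)=2287/3597, b=Δ2−h2·(2M2+M3)/6=-271/654
seg 3: a=-1, c=M3/2=1799/1199, d=(M4−M3)/(6·3)=-12893/64746, b=Δ3−h3·(2M3+M4)/6=-14693/7194
seg 4: a=1, c=M4/2=-2099/7194, d=(M5−M4)/(6·3)=2099/64746, b=Δ4−h4·(2M4+M5)/6=5696/3597
t_q=35/4 → seg 4, τ=3/4; S=1+5696/3597·τ+-2099/7194·τ²+2099/64746·τ³=312655/153472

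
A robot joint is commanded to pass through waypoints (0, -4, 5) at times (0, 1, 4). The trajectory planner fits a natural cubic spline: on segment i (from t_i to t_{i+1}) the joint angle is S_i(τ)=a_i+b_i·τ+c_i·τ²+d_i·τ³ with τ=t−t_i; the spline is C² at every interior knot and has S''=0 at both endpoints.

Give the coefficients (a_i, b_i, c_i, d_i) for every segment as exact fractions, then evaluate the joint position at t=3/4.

  seg 0: a=0 b=-39/8 c=0 d=7/8
  seg 1: a=-4 b=-9/4 c=21/8 d=-7/24
S(3/4) = -1683/512

Δ: Δ0=-4, Δ1=3
row 1: diag=8, rhs=42; c'=3/8, d'=21/4
back: M1=21/4
M: M0=0, M1=21/4, M2=0
seg 0: a=0, c=M0/2=0, d=(M1−M0)/(6·1)=7/8, b=Δ0−h0·(2M0+M1)/6=-39/8
seg 1: a=-4, c=M1/2=21/8, d=(M2−M1)/(6·3)=-7/24, b=Δ1−h1·(2M1+M2)/6=-9/4
t_q=3/4 → seg 0, τ=3/4; S=0+-39/8·τ+0·τ²+7/8·τ³=-1683/512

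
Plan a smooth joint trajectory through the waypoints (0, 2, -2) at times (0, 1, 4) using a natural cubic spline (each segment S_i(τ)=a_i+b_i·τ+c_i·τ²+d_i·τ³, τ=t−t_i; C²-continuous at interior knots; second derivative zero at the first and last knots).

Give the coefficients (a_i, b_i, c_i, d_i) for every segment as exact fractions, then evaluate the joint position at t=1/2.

Δ: Δ0=2, Δ1=-4/3
row 1: diag=8, rhs=-20; c'=3/8, d'=-5/2
back: M1=-5/2
M: M0=0, M1=-5/2, M2=0
seg 0: a=0, c=M0/2=0, d=(M1−M0)/(6·1)=-5/12, b=Δ0−h0·(2M0+M1)/6=29/12
seg 1: a=2, c=M1/2=-5/4, d=(M2−M1)/(6·3)=5/36, b=Δ1−h1·(2M1+M2)/6=7/6
t_q=1/2 → seg 0, τ=1/2; S=0+29/12·τ+0·τ²+-5/12·τ³=37/32

  seg 0: a=0 b=29/12 c=0 d=-5/12
  seg 1: a=2 b=7/6 c=-5/4 d=5/36
S(1/2) = 37/32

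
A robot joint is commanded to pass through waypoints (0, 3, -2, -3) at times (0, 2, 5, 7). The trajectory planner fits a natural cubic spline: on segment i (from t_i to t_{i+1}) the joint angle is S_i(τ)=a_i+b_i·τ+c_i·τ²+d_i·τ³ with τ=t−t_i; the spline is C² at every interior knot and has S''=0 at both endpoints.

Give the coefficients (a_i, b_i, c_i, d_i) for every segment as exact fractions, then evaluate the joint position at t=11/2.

Δ: Δ0=3/2, Δ1=-5/3, Δ2=-1/2
row 1: diag=10, rhs=-19; c'=3/10, d'=-19/10
row 2: denom=10−3·3/10=91/10; d'=(7−3·-19/10)/(91/10)=127/91
back: M2=127/91
back: M1=-19/10−3/10·127/91=-211/91
M: M0=0, M1=-211/91, M2=127/91, M3=0
seg 0: a=0, c=M0/2=0, d=(M1−M0)/(6·2)=-211/1092, b=Δ0−h0·(2M0+M1)/6=1241/546
seg 1: a=3, c=M1/2=-211/182, d=(M2−M1)/(6·3)=13/63, b=Δ1−h1·(2M1+M2)/6=-25/546
seg 2: a=-2, c=M2/2=127/182, d=(M3−M2)/(6·2)=-127/1092, b=Δ2−h2·(2M2+M3)/6=-781/546
t_q=11/2 → seg 2, τ=1/2; S=-2+-781/546·τ+127/182·τ²+-127/1092·τ³=-1063/416

  seg 0: a=0 b=1241/546 c=0 d=-211/1092
  seg 1: a=3 b=-25/546 c=-211/182 d=13/63
  seg 2: a=-2 b=-781/546 c=127/182 d=-127/1092
S(11/2) = -1063/416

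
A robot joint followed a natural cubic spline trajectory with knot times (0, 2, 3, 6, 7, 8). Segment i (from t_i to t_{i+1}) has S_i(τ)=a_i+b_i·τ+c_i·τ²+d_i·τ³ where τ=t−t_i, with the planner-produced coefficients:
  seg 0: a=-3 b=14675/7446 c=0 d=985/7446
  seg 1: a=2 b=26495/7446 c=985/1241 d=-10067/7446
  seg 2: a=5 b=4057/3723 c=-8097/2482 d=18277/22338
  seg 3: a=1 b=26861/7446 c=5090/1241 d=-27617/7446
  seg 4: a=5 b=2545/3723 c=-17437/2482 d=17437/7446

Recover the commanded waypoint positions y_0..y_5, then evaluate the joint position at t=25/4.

y_0 = S_0(0) = a_0 = -3
y_1 = S_1(0) = a_1 = 2
y_2 = S_2(0) = a_2 = 5
y_3 = S_3(0) = a_3 = 1
y_4 = S_4(0) = a_4 = 5
y_5 = S_4(1) = 1
t_q=25/4 is in segment 3 (τ=1/4); S_3(τ)=333621/158848

y_0=-3 y_1=2 y_2=5 y_3=1 y_4=5 y_5=1
S(25/4) = 333621/158848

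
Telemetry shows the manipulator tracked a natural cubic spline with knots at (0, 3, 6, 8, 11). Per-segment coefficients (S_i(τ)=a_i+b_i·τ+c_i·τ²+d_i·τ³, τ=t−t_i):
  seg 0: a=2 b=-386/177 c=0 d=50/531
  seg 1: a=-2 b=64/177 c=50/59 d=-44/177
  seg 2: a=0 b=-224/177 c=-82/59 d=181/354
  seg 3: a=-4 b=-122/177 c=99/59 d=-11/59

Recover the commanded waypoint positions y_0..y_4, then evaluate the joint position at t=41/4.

y_0 = S_0(0) = a_0 = 2
y_1 = S_1(0) = a_1 = -2
y_2 = S_2(0) = a_2 = 0
y_3 = S_3(0) = a_3 = -4
y_4 = S_3(3) = 4
t_q=41/4 is in segment 3 (τ=9/4); S_3(τ)=3097/3776

y_0=2 y_1=-2 y_2=0 y_3=-4 y_4=4
S(41/4) = 3097/3776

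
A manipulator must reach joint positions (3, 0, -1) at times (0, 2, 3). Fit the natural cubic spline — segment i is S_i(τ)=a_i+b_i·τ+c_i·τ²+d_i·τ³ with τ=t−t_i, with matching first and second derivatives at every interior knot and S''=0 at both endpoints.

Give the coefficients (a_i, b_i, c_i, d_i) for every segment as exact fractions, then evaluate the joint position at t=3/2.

Δ: Δ0=-3/2, Δ1=-1
row 1: diag=6, rhs=3; c'=1/6, d'=1/2
back: M1=1/2
M: M0=0, M1=1/2, M2=0
seg 0: a=3, c=M0/2=0, d=(M1−M0)/(6·2)=1/24, b=Δ0−h0·(2M0+M1)/6=-5/3
seg 1: a=0, c=M1/2=1/4, d=(M2−M1)/(6·1)=-1/12, b=Δ1−h1·(2M1+M2)/6=-7/6
t_q=3/2 → seg 0, τ=3/2; S=3+-5/3·τ+0·τ²+1/24·τ³=41/64

  seg 0: a=3 b=-5/3 c=0 d=1/24
  seg 1: a=0 b=-7/6 c=1/4 d=-1/12
S(3/2) = 41/64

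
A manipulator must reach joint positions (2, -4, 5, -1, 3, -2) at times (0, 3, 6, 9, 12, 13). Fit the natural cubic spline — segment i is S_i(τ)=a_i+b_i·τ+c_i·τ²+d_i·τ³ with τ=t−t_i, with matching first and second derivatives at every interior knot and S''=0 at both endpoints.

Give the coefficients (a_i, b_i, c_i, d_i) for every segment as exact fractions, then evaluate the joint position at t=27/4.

  seg 0: a=2 b=-4610/1209 c=0 d=2192/10881
  seg 1: a=-4 b=1966/1209 c=2192/1209 d=-4915/10881
  seg 2: a=5 b=373/1209 c=-2723/1209 d=5378/10881
  seg 3: a=-1 b=13/93 c=885/403 d=-2174/3627
  seg 4: a=3 b=-3467/1209 c=-1289/403 d=1289/1209
S(27/4) = 53815/12896

Δ: Δ0=-2, Δ1=3, Δ2=-2, Δ3=4/3, Δ4=-5
row 1: diag=12, rhs=30; c'=1/4, d'=5/2
row 2: denom=12−3·1/4=45/4; d'=(-30−3·5/2)/(45/4)=-10/3
row 3: denom=12−3·4/15=56/5; d'=(20−3·-10/3)/(56/5)=75/28
row 4: denom=8−3·15/56=403/56; d'=(-38−3·75/28)/(403/56)=-2578/403
back: M4=-2578/403
back: M3=75/28−15/56·-2578/403=1770/403
back: M2=-10/3−4/15·1770/403=-5446/1209
back: M1=5/2−1/4·-5446/1209=4384/1209
M: M0=0, M1=4384/1209, M2=-5446/1209, M3=1770/403, M4=-2578/403, M5=0
seg 0: a=2, c=M0/2=0, d=(M1−M0)/(6·3)=2192/10881, b=Δ0−h0·(2M0+M1)/6=-4610/1209
seg 1: a=-4, c=M1/2=2192/1209, d=(M2−M1)/(6·3)=-4915/10881, b=Δ1−h1·(2M1+M2)/6=1966/1209
seg 2: a=5, c=M2/2=-2723/1209, d=(M3−M2)/(6·3)=5378/10881, b=Δ2−h2·(2M2+M3)/6=373/1209
seg 3: a=-1, c=M3/2=885/403, d=(M4−M3)/(6·3)=-2174/3627, b=Δ3−h3·(2M3+M4)/6=13/93
seg 4: a=3, c=M4/2=-1289/403, d=(M5−M4)/(6·1)=1289/1209, b=Δ4−h4·(2M4+M5)/6=-3467/1209
t_q=27/4 → seg 2, τ=3/4; S=5+373/1209·τ+-2723/1209·τ²+5378/10881·τ³=53815/12896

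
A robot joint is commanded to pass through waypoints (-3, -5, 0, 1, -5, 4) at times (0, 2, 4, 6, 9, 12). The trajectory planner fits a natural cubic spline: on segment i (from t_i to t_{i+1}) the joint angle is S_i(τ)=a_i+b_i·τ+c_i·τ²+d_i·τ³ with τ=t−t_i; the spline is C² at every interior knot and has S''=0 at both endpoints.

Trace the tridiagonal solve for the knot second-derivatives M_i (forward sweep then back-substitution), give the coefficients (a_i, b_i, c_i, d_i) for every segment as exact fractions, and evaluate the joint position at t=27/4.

  seg 0: a=-3 b=-1057/523 c=0 d=267/1046
  seg 1: a=-5 b=545/523 c=801/523 d=-1679/4184
  seg 2: a=0 b=2461/1046 c=-1833/2092 d=-105/4184
  seg 3: a=1 b=-760/523 c=-537/523 d=1325/4707
  seg 4: a=-5 b=-7/523 c=788/523 d=-788/4707
S(27/4) = -18365/33472

Δ: Δ0=-1, Δ1=5/2, Δ2=1/2, Δ3=-2, Δ4=3
row 1: diag=8, rhs=21; c'=1/4, d'=21/8
row 2: denom=8−2·1/4=15/2; d'=(-12−2·21/8)/(15/2)=-23/10
row 3: denom=10−2·4/15=142/15; d'=(-15−2·-23/10)/(142/15)=-78/71
row 4: denom=12−3·45/142=1569/142; d'=(30−3·-78/71)/(1569/142)=1576/523
back: M4=1576/523
back: M3=-78/71−45/142·1576/523=-1074/523
back: M2=-23/10−4/15·-1074/523=-1833/1046
back: M1=21/8−1/4·-1833/1046=1602/523
M: M0=0, M1=1602/523, M2=-1833/1046, M3=-1074/523, M4=1576/523, M5=0
seg 0: a=-3, c=M0/2=0, d=(M1−M0)/(6·2)=267/1046, b=Δ0−h0·(2M0+M1)/6=-1057/523
seg 1: a=-5, c=M1/2=801/523, d=(M2−M1)/(6·2)=-1679/4184, b=Δ1−h1·(2M1+M2)/6=545/523
seg 2: a=0, c=M2/2=-1833/2092, d=(M3−M2)/(6·2)=-105/4184, b=Δ2−h2·(2M2+M3)/6=2461/1046
seg 3: a=1, c=M3/2=-537/523, d=(M4−M3)/(6·3)=1325/4707, b=Δ3−h3·(2M3+M4)/6=-760/523
seg 4: a=-5, c=M4/2=788/523, d=(M5−M4)/(6·3)=-788/4707, b=Δ4−h4·(2M4+M5)/6=-7/523
t_q=27/4 → seg 3, τ=3/4; S=1+-760/523·τ+-537/523·τ²+1325/4707·τ³=-18365/33472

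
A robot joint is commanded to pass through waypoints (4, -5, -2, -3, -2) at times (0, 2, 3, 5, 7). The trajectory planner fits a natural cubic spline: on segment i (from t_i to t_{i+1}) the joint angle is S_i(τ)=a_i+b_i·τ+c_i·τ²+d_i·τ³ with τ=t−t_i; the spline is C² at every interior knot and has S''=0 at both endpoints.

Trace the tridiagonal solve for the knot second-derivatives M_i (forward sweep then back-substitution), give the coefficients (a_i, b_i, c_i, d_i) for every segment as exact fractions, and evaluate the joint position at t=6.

  seg 0: a=4 b=-117/16 c=0 d=45/64
  seg 1: a=-5 b=9/8 c=135/32 d=-75/32
  seg 2: a=-2 b=81/32 c=-45/16 d=83/128
  seg 3: a=-3 b=-15/16 c=69/64 d=-23/128
S(6) = -389/128

Δ: Δ0=-9/2, Δ1=3, Δ2=-1/2, Δ3=1/2
row 1: diag=6, rhs=45; c'=1/6, d'=15/2
row 2: denom=6−1·1/6=35/6; d'=(-21−1·15/2)/(35/6)=-171/35
row 3: denom=8−2·12/35=256/35; d'=(6−2·-171/35)/(256/35)=69/32
back: M3=69/32
back: M2=-171/35−12/35·69/32=-45/8
back: M1=15/2−1/6·-45/8=135/16
M: M0=0, M1=135/16, M2=-45/8, M3=69/32, M4=0
seg 0: a=4, c=M0/2=0, d=(M1−M0)/(6·2)=45/64, b=Δ0−h0·(2M0+M1)/6=-117/16
seg 1: a=-5, c=M1/2=135/32, d=(M2−M1)/(6·1)=-75/32, b=Δ1−h1·(2M1+M2)/6=9/8
seg 2: a=-2, c=M2/2=-45/16, d=(M3−M2)/(6·2)=83/128, b=Δ2−h2·(2M2+M3)/6=81/32
seg 3: a=-3, c=M3/2=69/64, d=(M4−M3)/(6·2)=-23/128, b=Δ3−h3·(2M3+M4)/6=-15/16
t_q=6 → seg 3, τ=1; S=-3+-15/16·τ+69/64·τ²+-23/128·τ³=-389/128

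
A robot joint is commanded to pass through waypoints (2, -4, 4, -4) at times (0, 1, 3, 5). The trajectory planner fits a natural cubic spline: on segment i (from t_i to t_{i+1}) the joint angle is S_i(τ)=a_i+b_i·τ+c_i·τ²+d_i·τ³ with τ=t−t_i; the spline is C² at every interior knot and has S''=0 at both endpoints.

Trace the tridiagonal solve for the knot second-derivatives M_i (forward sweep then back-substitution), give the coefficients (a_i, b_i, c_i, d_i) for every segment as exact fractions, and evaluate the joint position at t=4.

  seg 0: a=2 b=-90/11 c=0 d=24/11
  seg 1: a=-4 b=-18/11 c=72/11 d=-41/22
  seg 2: a=4 b=24/11 c=-51/11 d=17/22
S(4) = 51/22

Δ: Δ0=-6, Δ1=4, Δ2=-4
row 1: diag=6, rhs=60; c'=1/3, d'=10
row 2: denom=8−2·1/3=22/3; d'=(-48−2·10)/(22/3)=-102/11
back: M2=-102/11
back: M1=10−1/3·-102/11=144/11
M: M0=0, M1=144/11, M2=-102/11, M3=0
seg 0: a=2, c=M0/2=0, d=(M1−M0)/(6·1)=24/11, b=Δ0−h0·(2M0+M1)/6=-90/11
seg 1: a=-4, c=M1/2=72/11, d=(M2−M1)/(6·2)=-41/22, b=Δ1−h1·(2M1+M2)/6=-18/11
seg 2: a=4, c=M2/2=-51/11, d=(M3−M2)/(6·2)=17/22, b=Δ2−h2·(2M2+M3)/6=24/11
t_q=4 → seg 2, τ=1; S=4+24/11·τ+-51/11·τ²+17/22·τ³=51/22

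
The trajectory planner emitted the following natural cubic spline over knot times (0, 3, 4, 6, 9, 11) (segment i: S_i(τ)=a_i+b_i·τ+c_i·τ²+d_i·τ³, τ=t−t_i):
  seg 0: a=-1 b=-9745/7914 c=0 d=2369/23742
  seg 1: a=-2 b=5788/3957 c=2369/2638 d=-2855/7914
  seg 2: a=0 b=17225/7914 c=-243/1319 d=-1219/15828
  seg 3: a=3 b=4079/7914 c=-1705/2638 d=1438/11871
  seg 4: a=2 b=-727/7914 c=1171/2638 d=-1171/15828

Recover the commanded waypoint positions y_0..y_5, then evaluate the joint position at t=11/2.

y_0 = S_0(0) = a_0 = -1
y_1 = S_1(0) = a_1 = -2
y_2 = S_2(0) = a_2 = 0
y_3 = S_3(0) = a_3 = 3
y_4 = S_4(0) = a_4 = 2
y_5 = S_4(2) = 3
t_q=11/2 is in segment 2 (τ=3/2); S_2(τ)=109333/42208

y_0=-1 y_1=-2 y_2=0 y_3=3 y_4=2 y_5=3
S(11/2) = 109333/42208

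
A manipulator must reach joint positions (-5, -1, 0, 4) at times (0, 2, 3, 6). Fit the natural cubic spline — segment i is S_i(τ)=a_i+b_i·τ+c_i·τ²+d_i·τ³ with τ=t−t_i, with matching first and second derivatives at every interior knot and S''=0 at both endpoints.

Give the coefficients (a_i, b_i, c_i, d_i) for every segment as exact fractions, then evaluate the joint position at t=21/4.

  seg 0: a=-5 b=332/141 c=0 d=-25/282
  seg 1: a=-1 b=182/141 c=-25/47 d=34/141
  seg 2: a=0 b=134/141 c=9/47 d=-1/47
S(21/4) = 8619/3008

Δ: Δ0=2, Δ1=1, Δ2=4/3
row 1: diag=6, rhs=-6; c'=1/6, d'=-1
row 2: denom=8−1·1/6=47/6; d'=(2−1·-1)/(47/6)=18/47
back: M2=18/47
back: M1=-1−1/6·18/47=-50/47
M: M0=0, M1=-50/47, M2=18/47, M3=0
seg 0: a=-5, c=M0/2=0, d=(M1−M0)/(6·2)=-25/282, b=Δ0−h0·(2M0+M1)/6=332/141
seg 1: a=-1, c=M1/2=-25/47, d=(M2−M1)/(6·1)=34/141, b=Δ1−h1·(2M1+M2)/6=182/141
seg 2: a=0, c=M2/2=9/47, d=(M3−M2)/(6·3)=-1/47, b=Δ2−h2·(2M2+M3)/6=134/141
t_q=21/4 → seg 2, τ=9/4; S=0+134/141·τ+9/47·τ²+-1/47·τ³=8619/3008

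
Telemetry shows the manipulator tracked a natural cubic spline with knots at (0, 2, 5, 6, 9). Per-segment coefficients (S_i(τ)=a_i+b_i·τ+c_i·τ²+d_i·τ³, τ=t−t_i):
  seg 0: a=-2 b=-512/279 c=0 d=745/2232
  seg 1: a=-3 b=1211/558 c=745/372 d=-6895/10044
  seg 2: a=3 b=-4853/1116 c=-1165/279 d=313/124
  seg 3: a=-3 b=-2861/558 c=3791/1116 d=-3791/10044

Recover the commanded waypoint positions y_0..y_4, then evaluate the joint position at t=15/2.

y_0=-2 y_1=-3 y_2=3 y_3=-3 y_4=2
S(15/2) = -4287/992

y_0 = S_0(0) = a_0 = -2
y_1 = S_1(0) = a_1 = -3
y_2 = S_2(0) = a_2 = 3
y_3 = S_3(0) = a_3 = -3
y_4 = S_3(3) = 2
t_q=15/2 is in segment 3 (τ=3/2); S_3(τ)=-4287/992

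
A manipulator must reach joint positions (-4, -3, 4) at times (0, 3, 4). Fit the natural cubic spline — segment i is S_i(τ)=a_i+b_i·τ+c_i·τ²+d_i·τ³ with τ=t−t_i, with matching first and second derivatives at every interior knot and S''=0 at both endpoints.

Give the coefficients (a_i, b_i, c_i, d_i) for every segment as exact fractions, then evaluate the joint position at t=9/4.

Δ: Δ0=1/3, Δ1=7
row 1: diag=8, rhs=40; c'=1/8, d'=5
back: M1=5
M: M0=0, M1=5, M2=0
seg 0: a=-4, c=M0/2=0, d=(M1−M0)/(6·3)=5/18, b=Δ0−h0·(2M0+M1)/6=-13/6
seg 1: a=-3, c=M1/2=5/2, d=(M2−M1)/(6·1)=-5/6, b=Δ1−h1·(2M1+M2)/6=16/3
t_q=9/4 → seg 0, τ=9/4; S=-4+-13/6·τ+0·τ²+5/18·τ³=-731/128

  seg 0: a=-4 b=-13/6 c=0 d=5/18
  seg 1: a=-3 b=16/3 c=5/2 d=-5/6
S(9/4) = -731/128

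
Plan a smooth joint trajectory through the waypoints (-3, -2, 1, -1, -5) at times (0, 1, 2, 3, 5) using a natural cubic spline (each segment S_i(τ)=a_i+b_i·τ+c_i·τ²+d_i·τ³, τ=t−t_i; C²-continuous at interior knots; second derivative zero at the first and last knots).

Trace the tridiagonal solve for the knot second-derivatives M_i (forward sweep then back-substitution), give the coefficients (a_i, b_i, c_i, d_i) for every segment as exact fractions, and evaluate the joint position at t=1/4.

Δ: Δ0=1, Δ1=3, Δ2=-2, Δ3=-2
row 1: diag=4, rhs=12; c'=1/4, d'=3
row 2: denom=4−1·1/4=15/4; d'=(-30−1·3)/(15/4)=-44/5
row 3: denom=6−1·4/15=86/15; d'=(0−1·-44/5)/(86/15)=66/43
back: M3=66/43
back: M2=-44/5−4/15·66/43=-396/43
back: M1=3−1/4·-396/43=228/43
M: M0=0, M1=228/43, M2=-396/43, M3=66/43, M4=0
seg 0: a=-3, c=M0/2=0, d=(M1−M0)/(6·1)=38/43, b=Δ0−h0·(2M0+M1)/6=5/43
seg 1: a=-2, c=M1/2=114/43, d=(M2−M1)/(6·1)=-104/43, b=Δ1−h1·(2M1+M2)/6=119/43
seg 2: a=1, c=M2/2=-198/43, d=(M3−M2)/(6·1)=77/43, b=Δ2−h2·(2M2+M3)/6=35/43
seg 3: a=-1, c=M3/2=33/43, d=(M4−M3)/(6·2)=-11/86, b=Δ3−h3·(2M3+M4)/6=-130/43
t_q=1/4 → seg 0, τ=1/4; S=-3+5/43·τ+0·τ²+38/43·τ³=-4069/1376

  seg 0: a=-3 b=5/43 c=0 d=38/43
  seg 1: a=-2 b=119/43 c=114/43 d=-104/43
  seg 2: a=1 b=35/43 c=-198/43 d=77/43
  seg 3: a=-1 b=-130/43 c=33/43 d=-11/86
S(1/4) = -4069/1376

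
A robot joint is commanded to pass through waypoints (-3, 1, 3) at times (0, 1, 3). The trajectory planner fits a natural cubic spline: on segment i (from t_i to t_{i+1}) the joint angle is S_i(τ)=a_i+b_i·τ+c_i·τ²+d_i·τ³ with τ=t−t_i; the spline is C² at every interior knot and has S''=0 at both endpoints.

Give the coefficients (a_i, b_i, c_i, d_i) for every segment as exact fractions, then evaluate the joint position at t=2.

  seg 0: a=-3 b=9/2 c=0 d=-1/2
  seg 1: a=1 b=3 c=-3/2 d=1/4
S(2) = 11/4

Δ: Δ0=4, Δ1=1
row 1: diag=6, rhs=-18; c'=1/3, d'=-3
back: M1=-3
M: M0=0, M1=-3, M2=0
seg 0: a=-3, c=M0/2=0, d=(M1−M0)/(6·1)=-1/2, b=Δ0−h0·(2M0+M1)/6=9/2
seg 1: a=1, c=M1/2=-3/2, d=(M2−M1)/(6·2)=1/4, b=Δ1−h1·(2M1+M2)/6=3
t_q=2 → seg 1, τ=1; S=1+3·τ+-3/2·τ²+1/4·τ³=11/4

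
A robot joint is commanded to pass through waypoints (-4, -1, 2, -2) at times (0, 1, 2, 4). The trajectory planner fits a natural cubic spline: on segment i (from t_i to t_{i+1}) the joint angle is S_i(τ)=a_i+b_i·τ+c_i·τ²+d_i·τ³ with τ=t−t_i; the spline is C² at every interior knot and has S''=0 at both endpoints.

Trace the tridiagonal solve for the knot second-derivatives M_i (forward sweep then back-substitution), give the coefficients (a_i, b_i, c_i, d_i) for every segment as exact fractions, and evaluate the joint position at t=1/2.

  seg 0: a=-4 b=64/23 c=0 d=5/23
  seg 1: a=-1 b=79/23 c=15/23 d=-25/23
  seg 2: a=2 b=34/23 c=-60/23 d=10/23
S(1/2) = -475/184

Δ: Δ0=3, Δ1=3, Δ2=-2
row 1: diag=4, rhs=0; c'=1/4, d'=0
row 2: denom=6−1·1/4=23/4; d'=(-30−1·0)/(23/4)=-120/23
back: M2=-120/23
back: M1=0−1/4·-120/23=30/23
M: M0=0, M1=30/23, M2=-120/23, M3=0
seg 0: a=-4, c=M0/2=0, d=(M1−M0)/(6·1)=5/23, b=Δ0−h0·(2M0+M1)/6=64/23
seg 1: a=-1, c=M1/2=15/23, d=(M2−M1)/(6·1)=-25/23, b=Δ1−h1·(2M1+M2)/6=79/23
seg 2: a=2, c=M2/2=-60/23, d=(M3−M2)/(6·2)=10/23, b=Δ2−h2·(2M2+M3)/6=34/23
t_q=1/2 → seg 0, τ=1/2; S=-4+64/23·τ+0·τ²+5/23·τ³=-475/184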